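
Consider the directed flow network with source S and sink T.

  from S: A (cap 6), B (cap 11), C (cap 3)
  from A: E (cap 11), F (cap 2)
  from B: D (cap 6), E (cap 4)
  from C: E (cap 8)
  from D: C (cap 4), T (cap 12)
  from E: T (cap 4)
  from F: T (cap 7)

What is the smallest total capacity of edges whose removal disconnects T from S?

12

Augment S→A→E→T: bottleneck 4, flow now 4.
Augment S→A→F→T: bottleneck 2, flow now 6.
Augment S→B→D→T: bottleneck 6, flow now 12.
No augmenting path remains; maximum flow = 12.
By max-flow min-cut, the minimum cut capacity equals the max flow.
In the residual graph, reachable from S: {S, A, B, C, E}.
Min-cut edges: A→F (2), B→D (6), E→T (4); capacity 2 + 6 + 4 = 12.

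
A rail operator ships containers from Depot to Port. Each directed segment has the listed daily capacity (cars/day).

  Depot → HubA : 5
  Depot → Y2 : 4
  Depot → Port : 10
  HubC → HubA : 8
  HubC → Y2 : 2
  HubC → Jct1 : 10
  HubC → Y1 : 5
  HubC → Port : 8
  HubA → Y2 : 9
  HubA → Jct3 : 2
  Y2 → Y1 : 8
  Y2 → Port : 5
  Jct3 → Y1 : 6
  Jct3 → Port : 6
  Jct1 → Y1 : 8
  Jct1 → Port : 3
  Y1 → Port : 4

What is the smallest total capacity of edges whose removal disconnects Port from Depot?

19

Augment Depot→Port: bottleneck 10, flow now 10.
Augment Depot→Y2→Port: bottleneck 4, flow now 14.
Augment Depot→HubA→Y2→Port: bottleneck 1, flow now 15.
Augment Depot→HubA→Jct3→Port: bottleneck 2, flow now 17.
Augment Depot→HubA→Y2→Y1→Port: bottleneck 2, flow now 19.
No augmenting path remains; maximum flow = 19.
By max-flow min-cut, the minimum cut capacity equals the max flow.
In the residual graph, reachable from Depot: {Depot}.
Min-cut edges: Depot→HubA (5), Depot→Y2 (4), Depot→Port (10); capacity 5 + 4 + 10 = 19.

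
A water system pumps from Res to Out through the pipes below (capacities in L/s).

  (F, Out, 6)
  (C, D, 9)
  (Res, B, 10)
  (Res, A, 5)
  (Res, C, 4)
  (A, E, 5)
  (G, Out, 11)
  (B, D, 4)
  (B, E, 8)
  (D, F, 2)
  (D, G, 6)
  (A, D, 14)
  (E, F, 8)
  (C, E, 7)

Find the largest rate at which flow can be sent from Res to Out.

12

Augment Res→A→D→F→Out: bottleneck 2, flow now 2.
Augment Res→A→D→G→Out: bottleneck 3, flow now 5.
Augment Res→B→D→G→Out: bottleneck 3, flow now 8.
Augment Res→B→E→F→Out: bottleneck 4, flow now 12.
No augmenting path remains; maximum flow = 12.
In the residual graph, reachable from Res: {Res, A, B, C, D, E, F}.
Min-cut edges: D→G (6), F→Out (6); capacity 6 + 6 = 12.
This cut is saturated, so no flow can exceed 12.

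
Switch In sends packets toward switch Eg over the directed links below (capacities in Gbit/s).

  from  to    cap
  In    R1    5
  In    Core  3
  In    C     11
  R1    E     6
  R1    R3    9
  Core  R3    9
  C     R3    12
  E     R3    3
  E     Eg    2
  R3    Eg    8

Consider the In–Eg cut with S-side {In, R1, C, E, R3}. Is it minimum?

Given cut capacity: 3 + 2 + 8 = 13.
Augment In→R1→E→Eg: bottleneck 2, flow now 2.
Augment In→R1→R3→Eg: bottleneck 3, flow now 5.
Augment In→Core→R3→Eg: bottleneck 3, flow now 8.
Augment In→C→R3→Eg: bottleneck 2, flow now 10.
No augmenting path remains; maximum flow = 10.
In the residual graph, reachable from In: {In, R1, Core, C, E, R3}.
Min-cut edges: E→Eg (2), R3→Eg (8); capacity 2 + 8 = 10.
Cut capacity 13 exceeds the max flow 10, so it is not minimum.

No — its capacity is 13, but the minimum cut has capacity 10.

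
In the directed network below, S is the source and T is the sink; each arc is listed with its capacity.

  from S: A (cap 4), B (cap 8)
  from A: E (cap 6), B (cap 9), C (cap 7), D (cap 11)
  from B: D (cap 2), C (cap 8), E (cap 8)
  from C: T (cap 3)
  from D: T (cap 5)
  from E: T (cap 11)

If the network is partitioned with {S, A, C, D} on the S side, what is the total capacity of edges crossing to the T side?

Edges leaving {S, A, C, D}: S→B (8), A→B (9), A→E (6), C→T (3), D→T (5).
Cut capacity = 8 + 9 + 6 + 3 + 5 = 31.

31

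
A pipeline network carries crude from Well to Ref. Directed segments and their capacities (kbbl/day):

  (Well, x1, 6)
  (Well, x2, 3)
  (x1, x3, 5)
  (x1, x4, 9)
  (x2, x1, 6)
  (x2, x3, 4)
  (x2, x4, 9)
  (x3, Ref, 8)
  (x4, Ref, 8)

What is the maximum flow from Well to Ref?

Augment Well→x1→x3→Ref: bottleneck 5, flow now 5.
Augment Well→x1→x4→Ref: bottleneck 1, flow now 6.
Augment Well→x2→x3→Ref: bottleneck 3, flow now 9.
No augmenting path remains; maximum flow = 9.
In the residual graph, reachable from Well: {Well}.
Min-cut edges: Well→x1 (6), Well→x2 (3); capacity 6 + 3 = 9.
This cut is saturated, so no flow can exceed 9.

9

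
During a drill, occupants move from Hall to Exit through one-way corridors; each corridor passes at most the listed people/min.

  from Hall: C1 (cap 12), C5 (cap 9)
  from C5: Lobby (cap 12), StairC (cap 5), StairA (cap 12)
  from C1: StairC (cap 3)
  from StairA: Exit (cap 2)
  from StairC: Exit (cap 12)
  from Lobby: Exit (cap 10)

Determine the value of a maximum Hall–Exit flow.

12

Augment Hall→C5→StairA→Exit: bottleneck 2, flow now 2.
Augment Hall→C5→StairC→Exit: bottleneck 5, flow now 7.
Augment Hall→C5→Lobby→Exit: bottleneck 2, flow now 9.
Augment Hall→C1→StairC→Exit: bottleneck 3, flow now 12.
No augmenting path remains; maximum flow = 12.
In the residual graph, reachable from Hall: {Hall, C1}.
Min-cut edges: Hall→C5 (9), C1→StairC (3); capacity 9 + 3 = 12.
This cut is saturated, so no flow can exceed 12.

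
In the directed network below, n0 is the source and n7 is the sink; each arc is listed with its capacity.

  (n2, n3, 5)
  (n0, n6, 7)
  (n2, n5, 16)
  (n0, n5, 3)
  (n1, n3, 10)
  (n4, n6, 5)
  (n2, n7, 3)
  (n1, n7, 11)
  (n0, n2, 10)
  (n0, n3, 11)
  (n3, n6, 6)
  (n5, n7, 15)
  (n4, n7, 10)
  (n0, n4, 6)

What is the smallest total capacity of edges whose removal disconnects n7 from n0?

19

Augment n0→n2→n7: bottleneck 3, flow now 3.
Augment n0→n4→n7: bottleneck 6, flow now 9.
Augment n0→n5→n7: bottleneck 3, flow now 12.
Augment n0→n2→n5→n7: bottleneck 7, flow now 19.
No augmenting path remains; maximum flow = 19.
By max-flow min-cut, the minimum cut capacity equals the max flow.
In the residual graph, reachable from n0: {n0, n3, n6}.
Min-cut edges: n0→n2 (10), n0→n4 (6), n0→n5 (3); capacity 10 + 6 + 3 = 19.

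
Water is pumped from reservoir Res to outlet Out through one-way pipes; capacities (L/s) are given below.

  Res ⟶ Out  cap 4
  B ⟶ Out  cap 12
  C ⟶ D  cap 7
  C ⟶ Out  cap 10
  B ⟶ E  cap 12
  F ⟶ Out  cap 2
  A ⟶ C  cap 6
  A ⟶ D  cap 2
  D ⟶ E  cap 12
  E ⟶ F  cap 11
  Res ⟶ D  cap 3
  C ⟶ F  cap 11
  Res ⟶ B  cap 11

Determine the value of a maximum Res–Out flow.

Augment Res→Out: bottleneck 4, flow now 4.
Augment Res→B→Out: bottleneck 11, flow now 15.
Augment Res→D→E→F→Out: bottleneck 2, flow now 17.
No augmenting path remains; maximum flow = 17.
In the residual graph, reachable from Res: {Res, D, E, F}.
Min-cut edges: Res→B (11), Res→Out (4), F→Out (2); capacity 11 + 4 + 2 = 17.
This cut is saturated, so no flow can exceed 17.

17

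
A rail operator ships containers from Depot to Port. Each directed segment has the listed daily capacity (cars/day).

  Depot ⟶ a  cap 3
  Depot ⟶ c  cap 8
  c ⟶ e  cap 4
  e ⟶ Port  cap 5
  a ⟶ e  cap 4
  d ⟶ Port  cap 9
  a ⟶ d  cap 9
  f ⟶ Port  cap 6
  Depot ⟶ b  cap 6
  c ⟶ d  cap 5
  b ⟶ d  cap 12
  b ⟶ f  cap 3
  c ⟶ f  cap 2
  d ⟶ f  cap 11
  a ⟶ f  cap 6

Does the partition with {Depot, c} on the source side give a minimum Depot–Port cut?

Given cut capacity: 3 + 6 + 5 + 4 + 2 = 20.
Augment Depot→a→d→Port: bottleneck 3, flow now 3.
Augment Depot→b→d→Port: bottleneck 6, flow now 9.
Augment Depot→c→e→Port: bottleneck 4, flow now 13.
Augment Depot→c→f→Port: bottleneck 2, flow now 15.
Augment Depot→c→d→f→Port: bottleneck 2, flow now 17.
No augmenting path remains; maximum flow = 17.
In the residual graph, reachable from Depot: {Depot}.
Min-cut edges: Depot→a (3), Depot→b (6), Depot→c (8); capacity 3 + 6 + 8 = 17.
Cut capacity 20 exceeds the max flow 17, so it is not minimum.

No — its capacity is 20, but the minimum cut has capacity 17.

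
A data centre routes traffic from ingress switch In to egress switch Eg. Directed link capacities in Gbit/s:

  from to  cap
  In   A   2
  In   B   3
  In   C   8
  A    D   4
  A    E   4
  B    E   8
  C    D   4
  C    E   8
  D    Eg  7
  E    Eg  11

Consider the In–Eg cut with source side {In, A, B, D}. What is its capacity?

27

Edges leaving {In, A, B, D}: In→C (8), A→E (4), B→E (8), D→Eg (7).
Cut capacity = 8 + 4 + 8 + 7 = 27.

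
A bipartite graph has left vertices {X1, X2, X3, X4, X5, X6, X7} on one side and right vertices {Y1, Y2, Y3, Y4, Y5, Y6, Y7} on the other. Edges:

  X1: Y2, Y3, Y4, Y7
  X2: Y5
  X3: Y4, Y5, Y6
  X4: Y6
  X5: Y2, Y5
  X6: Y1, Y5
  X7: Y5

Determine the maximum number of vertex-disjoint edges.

Unit-capacity flow: source→left, listed edges, right→sink; max matching = max flow.
Augmenting path X1→Y2 (+1); matched 1.
Augmenting path X2→Y5 (+1); matched 2.
Augmenting path X3→Y4 (+1); matched 3.
Augmenting path X4→Y6 (+1); matched 4.
Augmenting path X6→Y1 (+1); matched 5.
Augmenting path X5→Y2→X1→Y3 (+1); matched 6.
No augmenting path remains; maximum matching = 6.
König certificate: {X1, X3, X4, X5, X6, Y5} is a vertex cover of size 6 (every listed pair touches it), so no matching can be larger.

6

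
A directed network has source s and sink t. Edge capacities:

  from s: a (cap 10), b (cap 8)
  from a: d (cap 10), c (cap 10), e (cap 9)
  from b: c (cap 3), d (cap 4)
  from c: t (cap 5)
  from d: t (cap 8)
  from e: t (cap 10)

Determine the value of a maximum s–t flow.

Augment s→a→c→t: bottleneck 5, flow now 5.
Augment s→a→d→t: bottleneck 5, flow now 10.
Augment s→b→d→t: bottleneck 3, flow now 13.
Augment s→b→c→a→e→t: bottleneck 3, flow now 16. (uses reverse residual edge)
Augment s→b→d→a→e→t: bottleneck 1, flow now 17. (uses reverse residual edge)
No augmenting path remains; maximum flow = 17.
In the residual graph, reachable from s: {s, b}.
Min-cut edges: s→a (10), b→c (3), b→d (4); capacity 10 + 3 + 4 = 17.
This cut is saturated, so no flow can exceed 17.

17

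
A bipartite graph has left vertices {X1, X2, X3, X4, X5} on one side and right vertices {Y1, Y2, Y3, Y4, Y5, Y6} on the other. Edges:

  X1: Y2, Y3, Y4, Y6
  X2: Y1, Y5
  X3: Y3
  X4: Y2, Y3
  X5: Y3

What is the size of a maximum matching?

4

Unit-capacity flow: source→left, listed edges, right→sink; max matching = max flow.
Augmenting path X1→Y2 (+1); matched 1.
Augmenting path X2→Y1 (+1); matched 2.
Augmenting path X3→Y3 (+1); matched 3.
Augmenting path X4→Y2→X1→Y4 (+1); matched 4.
No augmenting path remains; maximum matching = 4.
König certificate: {X1, X2, X4, Y3} is a vertex cover of size 4 (every listed pair touches it), so no matching can be larger.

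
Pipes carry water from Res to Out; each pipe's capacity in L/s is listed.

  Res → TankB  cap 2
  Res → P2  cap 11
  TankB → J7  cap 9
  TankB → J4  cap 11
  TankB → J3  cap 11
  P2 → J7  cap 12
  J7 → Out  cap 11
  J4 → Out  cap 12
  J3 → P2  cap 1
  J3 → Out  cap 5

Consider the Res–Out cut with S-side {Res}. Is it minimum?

Yes — it is a minimum cut (capacity 13).

Given cut capacity: 2 + 11 = 13.
Augment Res→TankB→J7→Out: bottleneck 2, flow now 2.
Augment Res→P2→J7→Out: bottleneck 9, flow now 11.
Augment Res→P2→J7→TankB→J4→Out: bottleneck 2, flow now 13. (uses reverse residual edge)
No augmenting path remains; maximum flow = 13.
Cut capacity 13 equals the max flow, so it is a minimum cut.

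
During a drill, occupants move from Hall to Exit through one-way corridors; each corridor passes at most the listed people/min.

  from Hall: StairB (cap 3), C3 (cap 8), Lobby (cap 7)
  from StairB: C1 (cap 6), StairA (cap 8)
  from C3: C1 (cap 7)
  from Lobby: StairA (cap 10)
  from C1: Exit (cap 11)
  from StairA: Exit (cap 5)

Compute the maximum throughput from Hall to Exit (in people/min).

15

Augment Hall→StairB→C1→Exit: bottleneck 3, flow now 3.
Augment Hall→C3→C1→Exit: bottleneck 7, flow now 10.
Augment Hall→Lobby→StairA→Exit: bottleneck 5, flow now 15.
No augmenting path remains; maximum flow = 15.
In the residual graph, reachable from Hall: {Hall, C3, Lobby, StairA}.
Min-cut edges: Hall→StairB (3), C3→C1 (7), StairA→Exit (5); capacity 3 + 7 + 5 = 15.
This cut is saturated, so no flow can exceed 15.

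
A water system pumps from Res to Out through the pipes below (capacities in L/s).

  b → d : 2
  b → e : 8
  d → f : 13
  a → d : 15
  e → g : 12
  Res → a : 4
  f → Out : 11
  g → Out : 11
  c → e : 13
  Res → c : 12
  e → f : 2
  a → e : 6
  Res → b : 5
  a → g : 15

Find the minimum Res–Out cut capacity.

Augment Res→a→g→Out: bottleneck 4, flow now 4.
Augment Res→b→d→f→Out: bottleneck 2, flow now 6.
Augment Res→b→e→f→Out: bottleneck 2, flow now 8.
Augment Res→b→e→g→Out: bottleneck 1, flow now 9.
Augment Res→c→e→g→Out: bottleneck 6, flow now 15.
Augment Res→c→e→g→a→d→f→Out: bottleneck 4, flow now 19. (uses reverse residual edge)
No augmenting path remains; maximum flow = 19.
By max-flow min-cut, the minimum cut capacity equals the max flow.
In the residual graph, reachable from Res: {Res, b, c, e, g}.
Min-cut edges: Res→a (4), b→d (2), e→f (2), g→Out (11); capacity 4 + 2 + 2 + 11 = 19.

19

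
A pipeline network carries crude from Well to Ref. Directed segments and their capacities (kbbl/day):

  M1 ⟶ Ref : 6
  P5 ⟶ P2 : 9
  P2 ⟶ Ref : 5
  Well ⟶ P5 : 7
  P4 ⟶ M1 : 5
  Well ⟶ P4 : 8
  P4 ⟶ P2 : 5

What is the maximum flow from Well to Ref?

Augment Well→P4→M1→Ref: bottleneck 5, flow now 5.
Augment Well→P4→P2→Ref: bottleneck 3, flow now 8.
Augment Well→P5→P2→Ref: bottleneck 2, flow now 10.
No augmenting path remains; maximum flow = 10.
In the residual graph, reachable from Well: {Well, P4, P5, P2}.
Min-cut edges: P4→M1 (5), P2→Ref (5); capacity 5 + 5 = 10.
This cut is saturated, so no flow can exceed 10.

10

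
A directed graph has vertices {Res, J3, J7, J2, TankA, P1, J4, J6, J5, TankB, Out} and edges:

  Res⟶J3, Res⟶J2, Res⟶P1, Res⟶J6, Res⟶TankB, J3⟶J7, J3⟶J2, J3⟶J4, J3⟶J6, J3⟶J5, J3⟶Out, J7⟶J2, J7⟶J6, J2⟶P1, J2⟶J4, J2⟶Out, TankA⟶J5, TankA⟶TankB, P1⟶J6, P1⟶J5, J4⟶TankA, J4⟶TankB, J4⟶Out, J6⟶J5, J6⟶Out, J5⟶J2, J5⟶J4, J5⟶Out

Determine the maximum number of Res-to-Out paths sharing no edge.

4

Assign every edge capacity 1; by Menger, the answer equals the max flow.
Path Res→J3→Out (+1); total 1.
Path Res→J2→Out (+1); total 2.
Path Res→J6→Out (+1); total 3.
Path Res→P1→J5→Out (+1); total 4.
No residual Res→Out path; max flow = 4.
Certifying cut of size 4: {Res→J2, Res→J3, Res→J6, Res→P1}.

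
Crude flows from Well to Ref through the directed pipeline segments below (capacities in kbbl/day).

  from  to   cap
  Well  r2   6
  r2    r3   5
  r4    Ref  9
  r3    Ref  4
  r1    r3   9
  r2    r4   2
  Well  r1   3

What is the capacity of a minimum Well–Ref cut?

6

Augment Well→r1→r3→Ref: bottleneck 3, flow now 3.
Augment Well→r2→r3→Ref: bottleneck 1, flow now 4.
Augment Well→r2→r4→Ref: bottleneck 2, flow now 6.
No augmenting path remains; maximum flow = 6.
By max-flow min-cut, the minimum cut capacity equals the max flow.
In the residual graph, reachable from Well: {Well, r1, r2, r3}.
Min-cut edges: r2→r4 (2), r3→Ref (4); capacity 2 + 4 = 6.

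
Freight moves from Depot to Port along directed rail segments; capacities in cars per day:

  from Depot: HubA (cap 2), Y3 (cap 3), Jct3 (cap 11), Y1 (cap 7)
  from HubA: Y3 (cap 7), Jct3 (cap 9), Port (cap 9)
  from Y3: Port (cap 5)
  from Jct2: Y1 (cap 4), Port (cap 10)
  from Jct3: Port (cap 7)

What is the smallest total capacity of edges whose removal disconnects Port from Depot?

12

Augment Depot→HubA→Port: bottleneck 2, flow now 2.
Augment Depot→Y3→Port: bottleneck 3, flow now 5.
Augment Depot→Jct3→Port: bottleneck 7, flow now 12.
No augmenting path remains; maximum flow = 12.
By max-flow min-cut, the minimum cut capacity equals the max flow.
In the residual graph, reachable from Depot: {Depot, Jct3, Y1}.
Min-cut edges: Depot→HubA (2), Depot→Y3 (3), Jct3→Port (7); capacity 2 + 3 + 7 = 12.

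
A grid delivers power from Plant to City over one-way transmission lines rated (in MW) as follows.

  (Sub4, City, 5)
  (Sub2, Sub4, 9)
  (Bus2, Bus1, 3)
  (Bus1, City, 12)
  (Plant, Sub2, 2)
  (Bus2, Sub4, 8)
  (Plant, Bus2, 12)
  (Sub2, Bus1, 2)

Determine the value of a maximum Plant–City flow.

Augment Plant→Bus2→Sub4→City: bottleneck 5, flow now 5.
Augment Plant→Bus2→Bus1→City: bottleneck 3, flow now 8.
Augment Plant→Sub2→Bus1→City: bottleneck 2, flow now 10.
No augmenting path remains; maximum flow = 10.
In the residual graph, reachable from Plant: {Plant, Bus2, Sub4}.
Min-cut edges: Plant→Sub2 (2), Bus2→Bus1 (3), Sub4→City (5); capacity 2 + 3 + 5 = 10.
This cut is saturated, so no flow can exceed 10.

10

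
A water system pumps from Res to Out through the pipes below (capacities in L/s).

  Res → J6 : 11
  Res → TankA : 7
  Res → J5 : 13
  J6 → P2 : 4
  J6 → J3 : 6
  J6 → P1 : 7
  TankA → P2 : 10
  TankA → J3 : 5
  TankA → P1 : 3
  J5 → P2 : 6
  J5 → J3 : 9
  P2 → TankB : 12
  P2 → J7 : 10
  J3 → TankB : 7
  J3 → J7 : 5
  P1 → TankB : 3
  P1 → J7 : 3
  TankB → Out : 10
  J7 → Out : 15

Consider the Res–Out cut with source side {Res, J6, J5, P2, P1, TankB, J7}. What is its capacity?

47

Edges leaving {Res, J6, J5, P2, P1, TankB, J7}: Res→TankA (7), J6→J3 (6), J5→J3 (9), TankB→Out (10), J7→Out (15).
Cut capacity = 7 + 6 + 9 + 10 + 15 = 47.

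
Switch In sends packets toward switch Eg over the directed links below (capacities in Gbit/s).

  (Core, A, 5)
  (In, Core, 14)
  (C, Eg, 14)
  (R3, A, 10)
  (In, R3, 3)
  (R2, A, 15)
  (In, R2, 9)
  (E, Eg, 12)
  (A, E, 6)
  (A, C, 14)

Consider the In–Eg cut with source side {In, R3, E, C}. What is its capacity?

Edges leaving {In, R3, E, C}: In→R2 (9), In→Core (14), R3→A (10), E→Eg (12), C→Eg (14).
Cut capacity = 9 + 14 + 10 + 12 + 14 = 59.

59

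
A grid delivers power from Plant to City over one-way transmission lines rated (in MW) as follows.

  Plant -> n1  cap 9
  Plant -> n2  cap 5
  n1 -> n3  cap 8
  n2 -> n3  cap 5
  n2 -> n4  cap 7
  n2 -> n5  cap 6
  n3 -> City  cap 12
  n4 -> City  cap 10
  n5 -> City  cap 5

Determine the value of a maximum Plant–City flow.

Augment Plant→n1→n3→City: bottleneck 8, flow now 8.
Augment Plant→n2→n3→City: bottleneck 4, flow now 12.
Augment Plant→n2→n4→City: bottleneck 1, flow now 13.
No augmenting path remains; maximum flow = 13.
In the residual graph, reachable from Plant: {Plant, n1}.
Min-cut edges: Plant→n2 (5), n1→n3 (8); capacity 5 + 8 = 13.
This cut is saturated, so no flow can exceed 13.

13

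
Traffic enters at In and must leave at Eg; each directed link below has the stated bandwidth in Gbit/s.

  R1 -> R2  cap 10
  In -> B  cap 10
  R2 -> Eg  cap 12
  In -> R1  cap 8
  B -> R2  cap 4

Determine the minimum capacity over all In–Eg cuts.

Augment In→R1→R2→Eg: bottleneck 8, flow now 8.
Augment In→B→R2→Eg: bottleneck 4, flow now 12.
No augmenting path remains; maximum flow = 12.
By max-flow min-cut, the minimum cut capacity equals the max flow.
In the residual graph, reachable from In: {In, B}.
Min-cut edges: In→R1 (8), B→R2 (4); capacity 8 + 4 = 12.

12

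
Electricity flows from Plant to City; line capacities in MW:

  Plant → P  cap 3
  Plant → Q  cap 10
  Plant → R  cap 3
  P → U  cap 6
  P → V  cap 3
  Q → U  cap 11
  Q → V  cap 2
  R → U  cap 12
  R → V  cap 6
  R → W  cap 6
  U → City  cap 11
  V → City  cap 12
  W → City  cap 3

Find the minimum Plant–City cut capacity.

Augment Plant→P→U→City: bottleneck 3, flow now 3.
Augment Plant→Q→U→City: bottleneck 8, flow now 11.
Augment Plant→Q→V→City: bottleneck 2, flow now 13.
Augment Plant→R→V→City: bottleneck 3, flow now 16.
No augmenting path remains; maximum flow = 16.
By max-flow min-cut, the minimum cut capacity equals the max flow.
In the residual graph, reachable from Plant: {Plant}.
Min-cut edges: Plant→P (3), Plant→Q (10), Plant→R (3); capacity 3 + 10 + 3 = 16.

16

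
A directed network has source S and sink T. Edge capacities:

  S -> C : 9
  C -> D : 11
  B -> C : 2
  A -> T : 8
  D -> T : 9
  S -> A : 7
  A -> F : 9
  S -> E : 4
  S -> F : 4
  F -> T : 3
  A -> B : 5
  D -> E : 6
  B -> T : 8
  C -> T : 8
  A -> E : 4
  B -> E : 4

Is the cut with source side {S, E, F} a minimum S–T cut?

Given cut capacity: 7 + 9 + 3 = 19.
Augment S→A→T: bottleneck 7, flow now 7.
Augment S→C→T: bottleneck 8, flow now 15.
Augment S→F→T: bottleneck 3, flow now 18.
Augment S→C→D→T: bottleneck 1, flow now 19.
No augmenting path remains; maximum flow = 19.
Cut capacity 19 equals the max flow, so it is a minimum cut.

Yes — it is a minimum cut (capacity 19).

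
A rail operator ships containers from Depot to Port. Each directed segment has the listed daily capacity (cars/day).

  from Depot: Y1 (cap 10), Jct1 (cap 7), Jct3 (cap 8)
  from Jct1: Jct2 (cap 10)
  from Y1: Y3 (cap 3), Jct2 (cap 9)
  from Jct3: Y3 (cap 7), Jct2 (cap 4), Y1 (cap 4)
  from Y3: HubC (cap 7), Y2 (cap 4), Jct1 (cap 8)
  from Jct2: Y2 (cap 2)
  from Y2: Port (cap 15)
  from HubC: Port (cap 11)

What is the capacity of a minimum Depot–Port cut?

Augment Depot→Jct1→Jct2→Y2→Port: bottleneck 2, flow now 2.
Augment Depot→Y1→Y3→Y2→Port: bottleneck 3, flow now 5.
Augment Depot→Jct3→Y3→Y2→Port: bottleneck 1, flow now 6.
Augment Depot→Jct3→Y3→HubC→Port: bottleneck 6, flow now 12.
No augmenting path remains; maximum flow = 12.
By max-flow min-cut, the minimum cut capacity equals the max flow.
In the residual graph, reachable from Depot: {Depot, Jct1, Y1, Jct3, Jct2}.
Min-cut edges: Y1→Y3 (3), Jct3→Y3 (7), Jct2→Y2 (2); capacity 3 + 7 + 2 = 12.

12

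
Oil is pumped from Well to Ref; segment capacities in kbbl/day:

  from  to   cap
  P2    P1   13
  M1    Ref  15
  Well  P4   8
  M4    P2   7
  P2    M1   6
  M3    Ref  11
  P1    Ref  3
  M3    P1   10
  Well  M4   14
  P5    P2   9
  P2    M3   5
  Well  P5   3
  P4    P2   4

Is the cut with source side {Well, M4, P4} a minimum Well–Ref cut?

Given cut capacity: 3 + 7 + 4 = 14.
Augment Well→M4→P2→P1→Ref: bottleneck 3, flow now 3.
Augment Well→M4→P2→M1→Ref: bottleneck 4, flow now 7.
Augment Well→P4→P2→M1→Ref: bottleneck 2, flow now 9.
Augment Well→P4→P2→M3→Ref: bottleneck 2, flow now 11.
Augment Well→P5→P2→M3→Ref: bottleneck 3, flow now 14.
No augmenting path remains; maximum flow = 14.
Cut capacity 14 equals the max flow, so it is a minimum cut.

Yes — it is a minimum cut (capacity 14).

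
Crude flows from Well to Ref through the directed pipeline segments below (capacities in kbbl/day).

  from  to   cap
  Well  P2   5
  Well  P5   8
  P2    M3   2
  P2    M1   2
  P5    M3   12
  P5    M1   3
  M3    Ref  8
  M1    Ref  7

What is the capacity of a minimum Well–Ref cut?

Augment Well→P2→M3→Ref: bottleneck 2, flow now 2.
Augment Well→P2→M1→Ref: bottleneck 2, flow now 4.
Augment Well→P5→M3→Ref: bottleneck 6, flow now 10.
Augment Well→P5→M1→Ref: bottleneck 2, flow now 12.
No augmenting path remains; maximum flow = 12.
By max-flow min-cut, the minimum cut capacity equals the max flow.
In the residual graph, reachable from Well: {Well, P2}.
Min-cut edges: Well→P5 (8), P2→M3 (2), P2→M1 (2); capacity 8 + 2 + 2 = 12.

12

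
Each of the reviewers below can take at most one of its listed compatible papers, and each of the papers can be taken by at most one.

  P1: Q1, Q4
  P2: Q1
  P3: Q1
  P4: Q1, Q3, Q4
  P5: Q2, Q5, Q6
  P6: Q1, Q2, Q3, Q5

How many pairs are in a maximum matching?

Unit-capacity flow: source→left, listed edges, right→sink; max matching = max flow.
Augmenting path P1→Q1 (+1); matched 1.
Augmenting path P4→Q3 (+1); matched 2.
Augmenting path P5→Q2 (+1); matched 3.
Augmenting path P6→Q5 (+1); matched 4.
Augmenting path P2→Q1→P1→Q4 (+1); matched 5.
No augmenting path remains; maximum matching = 5.
König certificate: {P1, P4, P5, P6, Q1} is a vertex cover of size 5 (every listed pair touches it), so no matching can be larger.

5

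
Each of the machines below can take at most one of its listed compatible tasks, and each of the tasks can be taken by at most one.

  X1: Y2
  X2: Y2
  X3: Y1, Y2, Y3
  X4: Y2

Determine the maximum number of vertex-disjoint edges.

2

Unit-capacity flow: source→left, listed edges, right→sink; max matching = max flow.
Augmenting path X1→Y2 (+1); matched 1.
Augmenting path X3→Y1 (+1); matched 2.
No augmenting path remains; maximum matching = 2.
König certificate: {X3, Y2} is a vertex cover of size 2 (every listed pair touches it), so no matching can be larger.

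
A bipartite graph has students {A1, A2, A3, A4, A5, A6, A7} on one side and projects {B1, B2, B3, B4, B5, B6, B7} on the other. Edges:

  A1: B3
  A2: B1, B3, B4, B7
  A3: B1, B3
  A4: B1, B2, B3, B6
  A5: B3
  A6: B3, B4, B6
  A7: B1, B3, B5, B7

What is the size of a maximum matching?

Unit-capacity flow: source→left, listed edges, right→sink; max matching = max flow.
Augmenting path A1→B3 (+1); matched 1.
Augmenting path A2→B1 (+1); matched 2.
Augmenting path A4→B2 (+1); matched 3.
Augmenting path A6→B4 (+1); matched 4.
Augmenting path A7→B5 (+1); matched 5.
Augmenting path A3→B1→A2→B7 (+1); matched 6.
No augmenting path remains; maximum matching = 6.
König certificate: {A2, A3, A4, A6, A7, B3} is a vertex cover of size 6 (every listed pair touches it), so no matching can be larger.

6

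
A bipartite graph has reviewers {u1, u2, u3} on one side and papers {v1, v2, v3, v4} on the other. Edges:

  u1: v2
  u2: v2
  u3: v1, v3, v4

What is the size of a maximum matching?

2

Unit-capacity flow: source→left, listed edges, right→sink; max matching = max flow.
Augmenting path u1→v2 (+1); matched 1.
Augmenting path u3→v1 (+1); matched 2.
No augmenting path remains; maximum matching = 2.
König certificate: {u3, v2} is a vertex cover of size 2 (every listed pair touches it), so no matching can be larger.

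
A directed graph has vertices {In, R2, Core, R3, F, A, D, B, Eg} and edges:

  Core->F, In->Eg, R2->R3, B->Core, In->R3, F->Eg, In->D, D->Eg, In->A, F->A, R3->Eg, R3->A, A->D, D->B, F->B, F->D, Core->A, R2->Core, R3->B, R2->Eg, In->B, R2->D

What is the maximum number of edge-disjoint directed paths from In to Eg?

4

Assign every edge capacity 1; by Menger, the answer equals the max flow.
Path In→Eg (+1); total 1.
Path In→R3→Eg (+1); total 2.
Path In→D→Eg (+1); total 3.
Path In→B→Core→F→Eg (+1); total 4.
No residual In→Eg path; max flow = 4.
Certifying cut of size 4: {B→Core, D→Eg, In→Eg, In→R3}.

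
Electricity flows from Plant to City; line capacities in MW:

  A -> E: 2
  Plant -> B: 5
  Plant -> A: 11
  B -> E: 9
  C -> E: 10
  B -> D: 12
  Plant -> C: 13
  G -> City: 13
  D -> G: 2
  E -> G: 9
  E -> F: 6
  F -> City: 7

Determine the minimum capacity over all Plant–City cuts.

17

Augment Plant→A→E→F→City: bottleneck 2, flow now 2.
Augment Plant→B→D→G→City: bottleneck 2, flow now 4.
Augment Plant→B→E→F→City: bottleneck 3, flow now 7.
Augment Plant→C→E→F→City: bottleneck 1, flow now 8.
Augment Plant→C→E→G→City: bottleneck 9, flow now 17.
No augmenting path remains; maximum flow = 17.
By max-flow min-cut, the minimum cut capacity equals the max flow.
In the residual graph, reachable from Plant: {Plant, A, C}.
Min-cut edges: Plant→B (5), A→E (2), C→E (10); capacity 5 + 2 + 10 = 17.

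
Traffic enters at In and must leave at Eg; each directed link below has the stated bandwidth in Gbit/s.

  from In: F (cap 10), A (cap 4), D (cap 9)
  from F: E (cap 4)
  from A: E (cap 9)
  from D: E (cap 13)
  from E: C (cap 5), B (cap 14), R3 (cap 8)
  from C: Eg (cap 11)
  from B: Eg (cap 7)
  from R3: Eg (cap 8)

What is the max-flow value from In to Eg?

17

Augment In→F→E→C→Eg: bottleneck 4, flow now 4.
Augment In→A→E→C→Eg: bottleneck 1, flow now 5.
Augment In→A→E→B→Eg: bottleneck 3, flow now 8.
Augment In→D→E→B→Eg: bottleneck 4, flow now 12.
Augment In→D→E→R3→Eg: bottleneck 5, flow now 17.
No augmenting path remains; maximum flow = 17.
In the residual graph, reachable from In: {In, F}.
Min-cut edges: In→A (4), In→D (9), F→E (4); capacity 4 + 9 + 4 = 17.
This cut is saturated, so no flow can exceed 17.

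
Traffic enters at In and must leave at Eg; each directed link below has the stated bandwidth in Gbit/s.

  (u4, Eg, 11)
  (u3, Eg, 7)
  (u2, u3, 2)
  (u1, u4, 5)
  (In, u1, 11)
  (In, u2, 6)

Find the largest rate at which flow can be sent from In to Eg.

Augment In→u1→u4→Eg: bottleneck 5, flow now 5.
Augment In→u2→u3→Eg: bottleneck 2, flow now 7.
No augmenting path remains; maximum flow = 7.
In the residual graph, reachable from In: {In, u1, u2}.
Min-cut edges: u1→u4 (5), u2→u3 (2); capacity 5 + 2 = 7.
This cut is saturated, so no flow can exceed 7.

7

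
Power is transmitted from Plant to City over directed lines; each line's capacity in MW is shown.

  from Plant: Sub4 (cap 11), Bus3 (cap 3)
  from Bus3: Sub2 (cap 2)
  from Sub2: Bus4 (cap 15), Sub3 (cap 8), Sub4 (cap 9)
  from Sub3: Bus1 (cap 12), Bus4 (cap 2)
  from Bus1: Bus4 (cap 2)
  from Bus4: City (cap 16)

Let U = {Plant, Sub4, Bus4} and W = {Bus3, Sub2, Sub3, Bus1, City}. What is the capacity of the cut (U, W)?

19

Edges leaving {Plant, Sub4, Bus4}: Plant→Bus3 (3), Bus4→City (16).
Cut capacity = 3 + 16 = 19.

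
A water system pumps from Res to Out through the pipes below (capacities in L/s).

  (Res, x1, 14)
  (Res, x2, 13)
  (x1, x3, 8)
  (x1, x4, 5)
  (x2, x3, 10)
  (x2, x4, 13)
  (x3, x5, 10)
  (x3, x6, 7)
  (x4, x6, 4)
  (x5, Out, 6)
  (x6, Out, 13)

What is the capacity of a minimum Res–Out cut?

17

Augment Res→x1→x3→x5→Out: bottleneck 6, flow now 6.
Augment Res→x1→x3→x6→Out: bottleneck 2, flow now 8.
Augment Res→x1→x4→x6→Out: bottleneck 4, flow now 12.
Augment Res→x2→x3→x6→Out: bottleneck 5, flow now 17.
No augmenting path remains; maximum flow = 17.
By max-flow min-cut, the minimum cut capacity equals the max flow.
In the residual graph, reachable from Res: {Res, x1, x2, x3, x4, x5}.
Min-cut edges: x3→x6 (7), x4→x6 (4), x5→Out (6); capacity 7 + 4 + 6 = 17.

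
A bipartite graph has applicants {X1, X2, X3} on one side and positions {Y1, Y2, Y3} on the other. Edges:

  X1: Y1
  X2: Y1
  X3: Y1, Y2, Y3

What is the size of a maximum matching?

Unit-capacity flow: source→left, listed edges, right→sink; max matching = max flow.
Augmenting path X1→Y1 (+1); matched 1.
Augmenting path X3→Y2 (+1); matched 2.
No augmenting path remains; maximum matching = 2.
König certificate: {X3, Y1} is a vertex cover of size 2 (every listed pair touches it), so no matching can be larger.

2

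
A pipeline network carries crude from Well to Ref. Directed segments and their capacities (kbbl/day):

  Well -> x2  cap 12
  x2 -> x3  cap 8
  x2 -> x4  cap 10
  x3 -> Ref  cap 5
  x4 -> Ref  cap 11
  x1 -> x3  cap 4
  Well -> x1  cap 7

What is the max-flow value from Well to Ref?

Augment Well→x1→x3→Ref: bottleneck 4, flow now 4.
Augment Well→x2→x3→Ref: bottleneck 1, flow now 5.
Augment Well→x2→x4→Ref: bottleneck 10, flow now 15.
No augmenting path remains; maximum flow = 15.
In the residual graph, reachable from Well: {Well, x1, x2, x3}.
Min-cut edges: x2→x4 (10), x3→Ref (5); capacity 10 + 5 = 15.
This cut is saturated, so no flow can exceed 15.

15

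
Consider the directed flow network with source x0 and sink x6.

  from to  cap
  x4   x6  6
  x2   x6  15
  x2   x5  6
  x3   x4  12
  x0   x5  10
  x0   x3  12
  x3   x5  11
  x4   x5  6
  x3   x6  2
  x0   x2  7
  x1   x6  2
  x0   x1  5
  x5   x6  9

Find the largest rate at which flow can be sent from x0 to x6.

Augment x0→x1→x6: bottleneck 2, flow now 2.
Augment x0→x2→x6: bottleneck 7, flow now 9.
Augment x0→x3→x6: bottleneck 2, flow now 11.
Augment x0→x5→x6: bottleneck 9, flow now 20.
Augment x0→x3→x4→x6: bottleneck 6, flow now 26.
No augmenting path remains; maximum flow = 26.
In the residual graph, reachable from x0: {x0, x1, x3, x4, x5}.
Min-cut edges: x0→x2 (7), x1→x6 (2), x3→x6 (2), x4→x6 (6), x5→x6 (9); capacity 7 + 2 + 2 + 6 + 9 = 26.
This cut is saturated, so no flow can exceed 26.

26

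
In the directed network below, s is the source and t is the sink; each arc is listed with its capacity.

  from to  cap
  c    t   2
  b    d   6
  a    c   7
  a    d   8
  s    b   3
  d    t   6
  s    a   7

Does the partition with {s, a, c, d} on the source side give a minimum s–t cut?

No — its capacity is 11, but the minimum cut has capacity 8.

Given cut capacity: 3 + 2 + 6 = 11.
Augment s→a→c→t: bottleneck 2, flow now 2.
Augment s→a→d→t: bottleneck 5, flow now 7.
Augment s→b→d→t: bottleneck 1, flow now 8.
No augmenting path remains; maximum flow = 8.
In the residual graph, reachable from s: {s, a, b, c, d}.
Min-cut edges: c→t (2), d→t (6); capacity 2 + 6 = 8.
Cut capacity 11 exceeds the max flow 8, so it is not minimum.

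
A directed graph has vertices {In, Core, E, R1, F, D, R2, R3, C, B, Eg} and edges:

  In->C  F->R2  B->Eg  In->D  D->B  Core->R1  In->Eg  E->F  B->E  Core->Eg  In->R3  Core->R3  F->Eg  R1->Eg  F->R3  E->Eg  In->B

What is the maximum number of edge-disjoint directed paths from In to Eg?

Assign every edge capacity 1; by Menger, the answer equals the max flow.
Path In→Eg (+1); total 1.
Path In→B→Eg (+1); total 2.
Path In→D→B→E→Eg (+1); total 3.
No residual In→Eg path; max flow = 3.
Certifying cut of size 3: {In→B, In→D, In→Eg}.

3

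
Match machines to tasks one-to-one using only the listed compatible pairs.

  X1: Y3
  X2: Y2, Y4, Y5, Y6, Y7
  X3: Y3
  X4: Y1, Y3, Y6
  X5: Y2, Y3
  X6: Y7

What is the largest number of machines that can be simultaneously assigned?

Unit-capacity flow: source→left, listed edges, right→sink; max matching = max flow.
Augmenting path X1→Y3 (+1); matched 1.
Augmenting path X2→Y2 (+1); matched 2.
Augmenting path X4→Y1 (+1); matched 3.
Augmenting path X6→Y7 (+1); matched 4.
Augmenting path X5→Y2→X2→Y4 (+1); matched 5.
No augmenting path remains; maximum matching = 5.
König certificate: {X2, X4, X5, X6, Y3} is a vertex cover of size 5 (every listed pair touches it), so no matching can be larger.

5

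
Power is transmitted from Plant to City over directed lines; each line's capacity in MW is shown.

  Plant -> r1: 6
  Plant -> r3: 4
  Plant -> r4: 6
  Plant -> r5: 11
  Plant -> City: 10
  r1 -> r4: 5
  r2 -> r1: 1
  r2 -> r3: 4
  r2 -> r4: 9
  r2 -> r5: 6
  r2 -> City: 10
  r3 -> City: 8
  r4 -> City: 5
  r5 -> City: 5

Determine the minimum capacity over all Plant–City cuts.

Augment Plant→City: bottleneck 10, flow now 10.
Augment Plant→r3→City: bottleneck 4, flow now 14.
Augment Plant→r4→City: bottleneck 5, flow now 19.
Augment Plant→r5→City: bottleneck 5, flow now 24.
No augmenting path remains; maximum flow = 24.
By max-flow min-cut, the minimum cut capacity equals the max flow.
In the residual graph, reachable from Plant: {Plant, r1, r4, r5}.
Min-cut edges: Plant→r3 (4), Plant→City (10), r4→City (5), r5→City (5); capacity 4 + 10 + 5 + 5 = 24.

24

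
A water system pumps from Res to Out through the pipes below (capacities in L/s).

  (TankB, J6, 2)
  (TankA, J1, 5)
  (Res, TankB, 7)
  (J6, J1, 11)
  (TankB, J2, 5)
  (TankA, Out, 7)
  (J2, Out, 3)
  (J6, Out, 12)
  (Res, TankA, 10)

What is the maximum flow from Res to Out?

Augment Res→TankA→Out: bottleneck 7, flow now 7.
Augment Res→TankB→J6→Out: bottleneck 2, flow now 9.
Augment Res→TankB→J2→Out: bottleneck 3, flow now 12.
No augmenting path remains; maximum flow = 12.
In the residual graph, reachable from Res: {Res, TankB, TankA, J1, J2}.
Min-cut edges: TankB→J6 (2), TankA→Out (7), J2→Out (3); capacity 2 + 7 + 3 = 12.
This cut is saturated, so no flow can exceed 12.

12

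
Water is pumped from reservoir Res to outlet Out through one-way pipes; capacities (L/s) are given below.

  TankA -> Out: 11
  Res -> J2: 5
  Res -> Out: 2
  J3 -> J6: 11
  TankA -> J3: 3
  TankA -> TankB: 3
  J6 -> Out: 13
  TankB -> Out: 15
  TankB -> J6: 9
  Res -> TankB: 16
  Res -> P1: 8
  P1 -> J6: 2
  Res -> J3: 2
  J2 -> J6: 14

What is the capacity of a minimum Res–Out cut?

27

Augment Res→Out: bottleneck 2, flow now 2.
Augment Res→TankB→Out: bottleneck 15, flow now 17.
Augment Res→J2→J6→Out: bottleneck 5, flow now 22.
Augment Res→J3→J6→Out: bottleneck 2, flow now 24.
Augment Res→P1→J6→Out: bottleneck 2, flow now 26.
Augment Res→TankB→J6→Out: bottleneck 1, flow now 27.
No augmenting path remains; maximum flow = 27.
By max-flow min-cut, the minimum cut capacity equals the max flow.
In the residual graph, reachable from Res: {Res, P1}.
Min-cut edges: Res→J2 (5), Res→J3 (2), Res→TankB (16), Res→Out (2), P1→J6 (2); capacity 5 + 2 + 16 + 2 + 2 = 27.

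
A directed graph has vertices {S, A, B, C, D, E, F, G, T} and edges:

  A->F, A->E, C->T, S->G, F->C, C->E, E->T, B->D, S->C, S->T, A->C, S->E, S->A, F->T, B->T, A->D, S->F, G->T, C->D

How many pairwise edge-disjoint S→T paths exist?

5

Assign every edge capacity 1; by Menger, the answer equals the max flow.
Path S→T (+1); total 1.
Path S→C→T (+1); total 2.
Path S→E→T (+1); total 3.
Path S→F→T (+1); total 4.
Path S→G→T (+1); total 5.
No residual S→T path; max flow = 5.
Certifying cut of size 5: {C→T, E→T, F→T, S→G, S→T}.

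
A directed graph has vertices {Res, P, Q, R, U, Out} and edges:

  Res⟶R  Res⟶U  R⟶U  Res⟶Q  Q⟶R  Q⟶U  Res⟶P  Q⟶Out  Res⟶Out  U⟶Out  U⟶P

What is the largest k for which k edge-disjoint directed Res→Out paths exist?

3

Assign every edge capacity 1; by Menger, the answer equals the max flow.
Path Res→Out (+1); total 1.
Path Res→Q→Out (+1); total 2.
Path Res→U→Out (+1); total 3.
No residual Res→Out path; max flow = 3.
Certifying cut of size 3: {Res→Out, Res→Q, U→Out}.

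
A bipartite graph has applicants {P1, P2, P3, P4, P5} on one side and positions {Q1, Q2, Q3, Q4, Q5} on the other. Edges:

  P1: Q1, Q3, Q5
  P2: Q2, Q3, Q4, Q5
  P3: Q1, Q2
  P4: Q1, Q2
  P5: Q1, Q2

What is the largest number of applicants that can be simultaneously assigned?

4

Unit-capacity flow: source→left, listed edges, right→sink; max matching = max flow.
Augmenting path P1→Q1 (+1); matched 1.
Augmenting path P2→Q2 (+1); matched 2.
Augmenting path P3→Q1→P1→Q3 (+1); matched 3.
Augmenting path P4→Q2→P2→Q4 (+1); matched 4.
No augmenting path remains; maximum matching = 4.
König certificate: {P1, P2, Q1, Q2} is a vertex cover of size 4 (every listed pair touches it), so no matching can be larger.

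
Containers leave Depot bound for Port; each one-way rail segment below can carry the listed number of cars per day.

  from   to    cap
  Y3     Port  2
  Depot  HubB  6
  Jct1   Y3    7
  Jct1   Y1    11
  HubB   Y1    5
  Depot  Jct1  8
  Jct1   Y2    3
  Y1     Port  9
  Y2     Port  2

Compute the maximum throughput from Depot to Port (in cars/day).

Augment Depot→Jct1→Y2→Port: bottleneck 2, flow now 2.
Augment Depot→Jct1→Y1→Port: bottleneck 6, flow now 8.
Augment Depot→HubB→Y1→Port: bottleneck 3, flow now 11.
Augment Depot→HubB→Y1→Jct1→Y3→Port: bottleneck 2, flow now 13. (uses reverse residual edge)
No augmenting path remains; maximum flow = 13.
In the residual graph, reachable from Depot: {Depot, HubB}.
Min-cut edges: Depot→Jct1 (8), HubB→Y1 (5); capacity 8 + 5 = 13.
This cut is saturated, so no flow can exceed 13.

13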